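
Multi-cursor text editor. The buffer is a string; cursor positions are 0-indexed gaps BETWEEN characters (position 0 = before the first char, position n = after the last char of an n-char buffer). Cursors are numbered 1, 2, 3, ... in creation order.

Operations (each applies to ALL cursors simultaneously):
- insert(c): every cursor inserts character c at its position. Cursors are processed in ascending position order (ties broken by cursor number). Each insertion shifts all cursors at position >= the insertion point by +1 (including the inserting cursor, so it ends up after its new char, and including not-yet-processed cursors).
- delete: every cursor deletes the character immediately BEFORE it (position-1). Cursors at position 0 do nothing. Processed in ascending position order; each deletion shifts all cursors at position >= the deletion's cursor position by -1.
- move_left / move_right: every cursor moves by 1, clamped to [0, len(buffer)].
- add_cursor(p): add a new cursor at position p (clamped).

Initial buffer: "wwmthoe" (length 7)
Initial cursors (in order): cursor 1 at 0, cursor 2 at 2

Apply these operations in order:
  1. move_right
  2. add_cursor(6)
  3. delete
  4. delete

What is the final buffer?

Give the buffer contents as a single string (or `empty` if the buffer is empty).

After op 1 (move_right): buffer="wwmthoe" (len 7), cursors c1@1 c2@3, authorship .......
After op 2 (add_cursor(6)): buffer="wwmthoe" (len 7), cursors c1@1 c2@3 c3@6, authorship .......
After op 3 (delete): buffer="wthe" (len 4), cursors c1@0 c2@1 c3@3, authorship ....
After op 4 (delete): buffer="te" (len 2), cursors c1@0 c2@0 c3@1, authorship ..

Answer: te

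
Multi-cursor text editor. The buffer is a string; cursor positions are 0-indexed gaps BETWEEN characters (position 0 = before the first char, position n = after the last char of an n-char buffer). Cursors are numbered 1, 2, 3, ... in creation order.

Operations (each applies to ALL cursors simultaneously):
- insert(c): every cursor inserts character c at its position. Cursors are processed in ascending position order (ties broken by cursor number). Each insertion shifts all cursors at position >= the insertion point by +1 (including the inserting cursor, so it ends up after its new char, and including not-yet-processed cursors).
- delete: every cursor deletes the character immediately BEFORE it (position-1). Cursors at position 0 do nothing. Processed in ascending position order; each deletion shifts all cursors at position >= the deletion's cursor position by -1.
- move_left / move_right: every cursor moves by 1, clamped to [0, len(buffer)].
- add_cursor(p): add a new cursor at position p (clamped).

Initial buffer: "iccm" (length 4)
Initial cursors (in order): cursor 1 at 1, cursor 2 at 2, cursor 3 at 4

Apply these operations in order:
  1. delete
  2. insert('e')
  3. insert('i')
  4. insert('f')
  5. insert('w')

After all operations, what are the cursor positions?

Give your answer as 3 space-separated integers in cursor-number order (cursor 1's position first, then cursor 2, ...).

Answer: 8 8 13

Derivation:
After op 1 (delete): buffer="c" (len 1), cursors c1@0 c2@0 c3@1, authorship .
After op 2 (insert('e')): buffer="eece" (len 4), cursors c1@2 c2@2 c3@4, authorship 12.3
After op 3 (insert('i')): buffer="eeiicei" (len 7), cursors c1@4 c2@4 c3@7, authorship 1212.33
After op 4 (insert('f')): buffer="eeiiffceif" (len 10), cursors c1@6 c2@6 c3@10, authorship 121212.333
After op 5 (insert('w')): buffer="eeiiffwwceifw" (len 13), cursors c1@8 c2@8 c3@13, authorship 12121212.3333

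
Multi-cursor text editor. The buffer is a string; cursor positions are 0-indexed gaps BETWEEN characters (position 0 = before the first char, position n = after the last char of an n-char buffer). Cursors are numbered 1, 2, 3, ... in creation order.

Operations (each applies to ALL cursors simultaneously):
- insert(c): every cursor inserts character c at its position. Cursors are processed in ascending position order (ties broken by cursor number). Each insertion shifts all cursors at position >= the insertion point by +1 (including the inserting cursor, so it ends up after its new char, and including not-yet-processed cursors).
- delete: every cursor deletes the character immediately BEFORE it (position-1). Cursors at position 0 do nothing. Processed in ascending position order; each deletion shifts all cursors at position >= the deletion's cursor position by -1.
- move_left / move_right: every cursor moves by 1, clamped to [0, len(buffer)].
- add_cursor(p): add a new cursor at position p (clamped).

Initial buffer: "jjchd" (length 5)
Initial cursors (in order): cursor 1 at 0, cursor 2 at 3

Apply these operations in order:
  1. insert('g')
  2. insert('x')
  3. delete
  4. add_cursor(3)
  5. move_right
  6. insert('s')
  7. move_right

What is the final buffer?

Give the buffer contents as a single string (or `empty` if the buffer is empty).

After op 1 (insert('g')): buffer="gjjcghd" (len 7), cursors c1@1 c2@5, authorship 1...2..
After op 2 (insert('x')): buffer="gxjjcgxhd" (len 9), cursors c1@2 c2@7, authorship 11...22..
After op 3 (delete): buffer="gjjcghd" (len 7), cursors c1@1 c2@5, authorship 1...2..
After op 4 (add_cursor(3)): buffer="gjjcghd" (len 7), cursors c1@1 c3@3 c2@5, authorship 1...2..
After op 5 (move_right): buffer="gjjcghd" (len 7), cursors c1@2 c3@4 c2@6, authorship 1...2..
After op 6 (insert('s')): buffer="gjsjcsghsd" (len 10), cursors c1@3 c3@6 c2@9, authorship 1.1..32.2.
After op 7 (move_right): buffer="gjsjcsghsd" (len 10), cursors c1@4 c3@7 c2@10, authorship 1.1..32.2.

Answer: gjsjcsghsd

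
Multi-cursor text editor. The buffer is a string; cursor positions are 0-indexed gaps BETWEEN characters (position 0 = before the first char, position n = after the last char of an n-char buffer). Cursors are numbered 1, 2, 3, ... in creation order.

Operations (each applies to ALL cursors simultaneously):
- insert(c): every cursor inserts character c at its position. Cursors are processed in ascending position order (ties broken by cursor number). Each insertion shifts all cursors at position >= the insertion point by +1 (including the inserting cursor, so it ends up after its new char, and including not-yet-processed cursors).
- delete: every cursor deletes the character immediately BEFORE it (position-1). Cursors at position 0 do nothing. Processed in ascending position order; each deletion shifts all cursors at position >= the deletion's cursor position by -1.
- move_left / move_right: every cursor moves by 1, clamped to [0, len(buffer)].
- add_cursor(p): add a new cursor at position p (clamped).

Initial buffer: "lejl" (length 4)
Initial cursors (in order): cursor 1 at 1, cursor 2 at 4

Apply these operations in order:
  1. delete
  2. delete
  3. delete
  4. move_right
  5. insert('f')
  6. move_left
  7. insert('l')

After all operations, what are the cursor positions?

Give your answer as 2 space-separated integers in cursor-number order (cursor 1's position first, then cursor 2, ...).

After op 1 (delete): buffer="ej" (len 2), cursors c1@0 c2@2, authorship ..
After op 2 (delete): buffer="e" (len 1), cursors c1@0 c2@1, authorship .
After op 3 (delete): buffer="" (len 0), cursors c1@0 c2@0, authorship 
After op 4 (move_right): buffer="" (len 0), cursors c1@0 c2@0, authorship 
After op 5 (insert('f')): buffer="ff" (len 2), cursors c1@2 c2@2, authorship 12
After op 6 (move_left): buffer="ff" (len 2), cursors c1@1 c2@1, authorship 12
After op 7 (insert('l')): buffer="fllf" (len 4), cursors c1@3 c2@3, authorship 1122

Answer: 3 3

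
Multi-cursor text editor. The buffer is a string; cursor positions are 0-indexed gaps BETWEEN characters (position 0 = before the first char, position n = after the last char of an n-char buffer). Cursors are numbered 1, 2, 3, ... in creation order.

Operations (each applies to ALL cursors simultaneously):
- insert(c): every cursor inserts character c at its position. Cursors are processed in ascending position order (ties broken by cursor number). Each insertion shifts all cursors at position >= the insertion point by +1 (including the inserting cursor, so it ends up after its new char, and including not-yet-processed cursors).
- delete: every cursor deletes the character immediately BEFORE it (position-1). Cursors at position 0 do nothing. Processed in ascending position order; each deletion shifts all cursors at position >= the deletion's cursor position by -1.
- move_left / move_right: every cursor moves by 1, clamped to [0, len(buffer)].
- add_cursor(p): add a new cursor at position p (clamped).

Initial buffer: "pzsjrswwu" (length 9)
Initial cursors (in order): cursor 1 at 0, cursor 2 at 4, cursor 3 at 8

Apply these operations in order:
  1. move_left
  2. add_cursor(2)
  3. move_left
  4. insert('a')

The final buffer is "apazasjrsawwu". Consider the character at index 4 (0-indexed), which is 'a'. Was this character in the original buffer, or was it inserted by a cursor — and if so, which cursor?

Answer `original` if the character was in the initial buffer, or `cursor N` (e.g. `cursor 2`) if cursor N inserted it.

After op 1 (move_left): buffer="pzsjrswwu" (len 9), cursors c1@0 c2@3 c3@7, authorship .........
After op 2 (add_cursor(2)): buffer="pzsjrswwu" (len 9), cursors c1@0 c4@2 c2@3 c3@7, authorship .........
After op 3 (move_left): buffer="pzsjrswwu" (len 9), cursors c1@0 c4@1 c2@2 c3@6, authorship .........
After op 4 (insert('a')): buffer="apazasjrsawwu" (len 13), cursors c1@1 c4@3 c2@5 c3@10, authorship 1.4.2....3...
Authorship (.=original, N=cursor N): 1 . 4 . 2 . . . . 3 . . .
Index 4: author = 2

Answer: cursor 2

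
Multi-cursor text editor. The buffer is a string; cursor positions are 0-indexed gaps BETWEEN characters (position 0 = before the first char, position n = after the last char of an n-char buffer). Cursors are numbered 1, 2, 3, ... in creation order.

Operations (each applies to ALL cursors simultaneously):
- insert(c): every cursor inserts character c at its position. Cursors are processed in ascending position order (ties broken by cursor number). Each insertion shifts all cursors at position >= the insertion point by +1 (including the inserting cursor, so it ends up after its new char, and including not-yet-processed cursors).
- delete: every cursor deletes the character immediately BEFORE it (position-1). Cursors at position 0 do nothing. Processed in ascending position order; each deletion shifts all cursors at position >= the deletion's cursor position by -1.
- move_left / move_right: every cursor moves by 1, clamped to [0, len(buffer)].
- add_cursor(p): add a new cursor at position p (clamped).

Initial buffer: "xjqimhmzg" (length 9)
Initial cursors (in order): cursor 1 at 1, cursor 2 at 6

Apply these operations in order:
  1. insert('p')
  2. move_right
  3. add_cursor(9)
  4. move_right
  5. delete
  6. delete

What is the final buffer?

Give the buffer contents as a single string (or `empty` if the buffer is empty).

Answer: xpimg

Derivation:
After op 1 (insert('p')): buffer="xpjqimhpmzg" (len 11), cursors c1@2 c2@8, authorship .1.....2...
After op 2 (move_right): buffer="xpjqimhpmzg" (len 11), cursors c1@3 c2@9, authorship .1.....2...
After op 3 (add_cursor(9)): buffer="xpjqimhpmzg" (len 11), cursors c1@3 c2@9 c3@9, authorship .1.....2...
After op 4 (move_right): buffer="xpjqimhpmzg" (len 11), cursors c1@4 c2@10 c3@10, authorship .1.....2...
After op 5 (delete): buffer="xpjimhpg" (len 8), cursors c1@3 c2@7 c3@7, authorship .1....2.
After op 6 (delete): buffer="xpimg" (len 5), cursors c1@2 c2@4 c3@4, authorship .1...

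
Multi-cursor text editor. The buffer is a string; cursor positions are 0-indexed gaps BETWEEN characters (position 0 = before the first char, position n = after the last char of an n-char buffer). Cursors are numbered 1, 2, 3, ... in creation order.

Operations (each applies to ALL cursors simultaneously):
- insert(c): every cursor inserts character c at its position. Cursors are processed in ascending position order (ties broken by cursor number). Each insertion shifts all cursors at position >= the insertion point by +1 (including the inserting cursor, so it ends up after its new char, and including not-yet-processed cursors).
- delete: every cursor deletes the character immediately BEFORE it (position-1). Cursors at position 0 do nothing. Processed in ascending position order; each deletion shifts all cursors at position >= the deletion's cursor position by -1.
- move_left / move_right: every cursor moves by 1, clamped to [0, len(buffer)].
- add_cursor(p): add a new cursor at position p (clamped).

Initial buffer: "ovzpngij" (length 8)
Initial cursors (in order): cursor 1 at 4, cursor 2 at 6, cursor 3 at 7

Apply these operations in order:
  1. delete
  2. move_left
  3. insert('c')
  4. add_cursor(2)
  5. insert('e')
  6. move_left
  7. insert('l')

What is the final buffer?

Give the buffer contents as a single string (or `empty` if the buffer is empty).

Answer: ovleclezccellenj

Derivation:
After op 1 (delete): buffer="ovznj" (len 5), cursors c1@3 c2@4 c3@4, authorship .....
After op 2 (move_left): buffer="ovznj" (len 5), cursors c1@2 c2@3 c3@3, authorship .....
After op 3 (insert('c')): buffer="ovczccnj" (len 8), cursors c1@3 c2@6 c3@6, authorship ..1.23..
After op 4 (add_cursor(2)): buffer="ovczccnj" (len 8), cursors c4@2 c1@3 c2@6 c3@6, authorship ..1.23..
After op 5 (insert('e')): buffer="ovecezcceenj" (len 12), cursors c4@3 c1@5 c2@10 c3@10, authorship ..411.2323..
After op 6 (move_left): buffer="ovecezcceenj" (len 12), cursors c4@2 c1@4 c2@9 c3@9, authorship ..411.2323..
After op 7 (insert('l')): buffer="ovleclezccellenj" (len 16), cursors c4@3 c1@6 c2@13 c3@13, authorship ..44111.232233..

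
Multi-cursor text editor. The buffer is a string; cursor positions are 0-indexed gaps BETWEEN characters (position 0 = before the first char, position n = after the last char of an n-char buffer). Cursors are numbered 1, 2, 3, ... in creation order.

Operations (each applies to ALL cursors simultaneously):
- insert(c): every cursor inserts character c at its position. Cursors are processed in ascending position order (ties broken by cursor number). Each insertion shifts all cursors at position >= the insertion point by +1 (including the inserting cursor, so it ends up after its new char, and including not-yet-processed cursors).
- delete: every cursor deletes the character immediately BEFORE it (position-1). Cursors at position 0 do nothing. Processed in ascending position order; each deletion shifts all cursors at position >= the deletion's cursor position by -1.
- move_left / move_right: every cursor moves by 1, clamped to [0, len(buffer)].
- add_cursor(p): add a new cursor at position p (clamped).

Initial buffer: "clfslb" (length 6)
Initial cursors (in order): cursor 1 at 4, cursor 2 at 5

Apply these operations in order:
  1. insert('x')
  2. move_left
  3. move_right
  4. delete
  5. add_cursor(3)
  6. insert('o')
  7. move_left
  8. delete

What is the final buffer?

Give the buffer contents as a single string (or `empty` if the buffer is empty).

Answer: clooob

Derivation:
After op 1 (insert('x')): buffer="clfsxlxb" (len 8), cursors c1@5 c2@7, authorship ....1.2.
After op 2 (move_left): buffer="clfsxlxb" (len 8), cursors c1@4 c2@6, authorship ....1.2.
After op 3 (move_right): buffer="clfsxlxb" (len 8), cursors c1@5 c2@7, authorship ....1.2.
After op 4 (delete): buffer="clfslb" (len 6), cursors c1@4 c2@5, authorship ......
After op 5 (add_cursor(3)): buffer="clfslb" (len 6), cursors c3@3 c1@4 c2@5, authorship ......
After op 6 (insert('o')): buffer="clfosolob" (len 9), cursors c3@4 c1@6 c2@8, authorship ...3.1.2.
After op 7 (move_left): buffer="clfosolob" (len 9), cursors c3@3 c1@5 c2@7, authorship ...3.1.2.
After op 8 (delete): buffer="clooob" (len 6), cursors c3@2 c1@3 c2@4, authorship ..312.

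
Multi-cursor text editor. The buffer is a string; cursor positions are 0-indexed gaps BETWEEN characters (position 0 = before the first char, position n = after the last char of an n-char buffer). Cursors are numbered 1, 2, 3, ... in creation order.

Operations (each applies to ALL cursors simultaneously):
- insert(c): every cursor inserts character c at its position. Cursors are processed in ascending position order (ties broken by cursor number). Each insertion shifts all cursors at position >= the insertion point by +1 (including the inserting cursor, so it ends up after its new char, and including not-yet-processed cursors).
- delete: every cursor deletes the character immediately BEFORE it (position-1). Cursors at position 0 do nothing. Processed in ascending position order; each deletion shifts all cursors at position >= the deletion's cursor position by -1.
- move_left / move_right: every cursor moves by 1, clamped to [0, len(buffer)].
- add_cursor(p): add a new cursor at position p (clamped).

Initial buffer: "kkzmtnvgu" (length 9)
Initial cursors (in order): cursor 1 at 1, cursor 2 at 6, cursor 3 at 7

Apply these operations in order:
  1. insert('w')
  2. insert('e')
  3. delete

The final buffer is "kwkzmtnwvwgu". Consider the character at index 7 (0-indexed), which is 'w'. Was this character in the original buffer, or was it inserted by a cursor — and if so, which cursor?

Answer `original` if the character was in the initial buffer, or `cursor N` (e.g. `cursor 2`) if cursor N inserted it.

Answer: cursor 2

Derivation:
After op 1 (insert('w')): buffer="kwkzmtnwvwgu" (len 12), cursors c1@2 c2@8 c3@10, authorship .1.....2.3..
After op 2 (insert('e')): buffer="kwekzmtnwevwegu" (len 15), cursors c1@3 c2@10 c3@13, authorship .11.....22.33..
After op 3 (delete): buffer="kwkzmtnwvwgu" (len 12), cursors c1@2 c2@8 c3@10, authorship .1.....2.3..
Authorship (.=original, N=cursor N): . 1 . . . . . 2 . 3 . .
Index 7: author = 2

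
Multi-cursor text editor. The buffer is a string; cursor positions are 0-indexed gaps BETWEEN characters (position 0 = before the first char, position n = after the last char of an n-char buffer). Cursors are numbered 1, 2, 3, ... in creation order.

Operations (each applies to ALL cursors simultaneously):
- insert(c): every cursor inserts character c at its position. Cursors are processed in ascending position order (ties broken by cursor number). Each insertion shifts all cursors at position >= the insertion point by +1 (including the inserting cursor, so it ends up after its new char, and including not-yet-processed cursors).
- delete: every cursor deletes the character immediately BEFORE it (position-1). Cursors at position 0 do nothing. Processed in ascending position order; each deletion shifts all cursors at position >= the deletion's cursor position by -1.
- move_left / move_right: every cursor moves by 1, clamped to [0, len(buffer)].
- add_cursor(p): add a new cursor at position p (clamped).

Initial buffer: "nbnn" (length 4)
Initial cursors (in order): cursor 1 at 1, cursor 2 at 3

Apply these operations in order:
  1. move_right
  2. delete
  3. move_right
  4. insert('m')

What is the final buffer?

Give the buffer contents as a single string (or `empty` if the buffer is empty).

After op 1 (move_right): buffer="nbnn" (len 4), cursors c1@2 c2@4, authorship ....
After op 2 (delete): buffer="nn" (len 2), cursors c1@1 c2@2, authorship ..
After op 3 (move_right): buffer="nn" (len 2), cursors c1@2 c2@2, authorship ..
After op 4 (insert('m')): buffer="nnmm" (len 4), cursors c1@4 c2@4, authorship ..12

Answer: nnmm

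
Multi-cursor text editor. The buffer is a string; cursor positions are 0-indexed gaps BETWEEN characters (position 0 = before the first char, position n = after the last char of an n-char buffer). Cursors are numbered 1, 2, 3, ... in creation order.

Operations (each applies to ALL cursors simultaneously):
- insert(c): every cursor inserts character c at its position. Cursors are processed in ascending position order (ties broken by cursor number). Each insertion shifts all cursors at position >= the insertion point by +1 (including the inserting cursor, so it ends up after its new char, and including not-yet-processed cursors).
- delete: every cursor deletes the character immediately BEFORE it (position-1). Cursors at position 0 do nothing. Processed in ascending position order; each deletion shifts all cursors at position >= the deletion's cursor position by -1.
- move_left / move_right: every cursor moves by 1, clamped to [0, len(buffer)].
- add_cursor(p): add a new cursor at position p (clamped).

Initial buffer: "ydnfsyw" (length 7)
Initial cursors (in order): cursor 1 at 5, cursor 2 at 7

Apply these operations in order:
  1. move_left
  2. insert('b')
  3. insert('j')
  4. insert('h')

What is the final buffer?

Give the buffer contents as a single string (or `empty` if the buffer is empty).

Answer: ydnfbjhsybjhw

Derivation:
After op 1 (move_left): buffer="ydnfsyw" (len 7), cursors c1@4 c2@6, authorship .......
After op 2 (insert('b')): buffer="ydnfbsybw" (len 9), cursors c1@5 c2@8, authorship ....1..2.
After op 3 (insert('j')): buffer="ydnfbjsybjw" (len 11), cursors c1@6 c2@10, authorship ....11..22.
After op 4 (insert('h')): buffer="ydnfbjhsybjhw" (len 13), cursors c1@7 c2@12, authorship ....111..222.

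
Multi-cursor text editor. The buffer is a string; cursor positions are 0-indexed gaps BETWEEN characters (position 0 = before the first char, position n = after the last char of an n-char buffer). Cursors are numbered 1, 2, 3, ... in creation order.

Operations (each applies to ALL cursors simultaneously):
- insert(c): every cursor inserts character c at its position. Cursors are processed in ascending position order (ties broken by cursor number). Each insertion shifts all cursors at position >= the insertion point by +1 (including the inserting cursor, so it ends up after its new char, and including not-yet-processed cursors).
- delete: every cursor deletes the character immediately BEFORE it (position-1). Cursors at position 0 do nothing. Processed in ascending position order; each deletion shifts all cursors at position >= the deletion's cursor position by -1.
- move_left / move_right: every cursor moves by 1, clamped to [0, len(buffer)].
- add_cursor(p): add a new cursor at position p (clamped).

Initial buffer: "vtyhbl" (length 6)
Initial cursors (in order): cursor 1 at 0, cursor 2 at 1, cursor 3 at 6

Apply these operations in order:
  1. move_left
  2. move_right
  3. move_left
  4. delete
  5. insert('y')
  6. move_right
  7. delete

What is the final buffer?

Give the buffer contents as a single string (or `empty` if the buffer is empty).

Answer: ytyhy

Derivation:
After op 1 (move_left): buffer="vtyhbl" (len 6), cursors c1@0 c2@0 c3@5, authorship ......
After op 2 (move_right): buffer="vtyhbl" (len 6), cursors c1@1 c2@1 c3@6, authorship ......
After op 3 (move_left): buffer="vtyhbl" (len 6), cursors c1@0 c2@0 c3@5, authorship ......
After op 4 (delete): buffer="vtyhl" (len 5), cursors c1@0 c2@0 c3@4, authorship .....
After op 5 (insert('y')): buffer="yyvtyhyl" (len 8), cursors c1@2 c2@2 c3@7, authorship 12....3.
After op 6 (move_right): buffer="yyvtyhyl" (len 8), cursors c1@3 c2@3 c3@8, authorship 12....3.
After op 7 (delete): buffer="ytyhy" (len 5), cursors c1@1 c2@1 c3@5, authorship 1...3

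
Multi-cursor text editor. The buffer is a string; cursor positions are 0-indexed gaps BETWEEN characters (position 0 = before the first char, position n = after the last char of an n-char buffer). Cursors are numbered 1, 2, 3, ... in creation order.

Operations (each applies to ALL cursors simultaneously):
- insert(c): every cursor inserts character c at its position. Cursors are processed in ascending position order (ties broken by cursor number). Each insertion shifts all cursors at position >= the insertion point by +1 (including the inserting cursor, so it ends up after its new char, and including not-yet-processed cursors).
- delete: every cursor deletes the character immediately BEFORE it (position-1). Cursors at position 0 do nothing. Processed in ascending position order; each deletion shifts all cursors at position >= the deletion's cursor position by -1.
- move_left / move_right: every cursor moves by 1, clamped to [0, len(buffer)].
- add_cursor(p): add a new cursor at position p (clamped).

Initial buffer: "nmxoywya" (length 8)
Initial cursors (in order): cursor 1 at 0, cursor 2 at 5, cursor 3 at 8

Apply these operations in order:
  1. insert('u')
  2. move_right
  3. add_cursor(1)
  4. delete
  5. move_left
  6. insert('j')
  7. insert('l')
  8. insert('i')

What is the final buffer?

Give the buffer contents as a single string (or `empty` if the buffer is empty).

After op 1 (insert('u')): buffer="unmxoyuwyau" (len 11), cursors c1@1 c2@7 c3@11, authorship 1.....2...3
After op 2 (move_right): buffer="unmxoyuwyau" (len 11), cursors c1@2 c2@8 c3@11, authorship 1.....2...3
After op 3 (add_cursor(1)): buffer="unmxoyuwyau" (len 11), cursors c4@1 c1@2 c2@8 c3@11, authorship 1.....2...3
After op 4 (delete): buffer="mxoyuya" (len 7), cursors c1@0 c4@0 c2@5 c3@7, authorship ....2..
After op 5 (move_left): buffer="mxoyuya" (len 7), cursors c1@0 c4@0 c2@4 c3@6, authorship ....2..
After op 6 (insert('j')): buffer="jjmxoyjuyja" (len 11), cursors c1@2 c4@2 c2@7 c3@10, authorship 14....22.3.
After op 7 (insert('l')): buffer="jjllmxoyjluyjla" (len 15), cursors c1@4 c4@4 c2@10 c3@14, authorship 1414....222.33.
After op 8 (insert('i')): buffer="jjlliimxoyjliuyjlia" (len 19), cursors c1@6 c4@6 c2@13 c3@18, authorship 141414....2222.333.

Answer: jjlliimxoyjliuyjlia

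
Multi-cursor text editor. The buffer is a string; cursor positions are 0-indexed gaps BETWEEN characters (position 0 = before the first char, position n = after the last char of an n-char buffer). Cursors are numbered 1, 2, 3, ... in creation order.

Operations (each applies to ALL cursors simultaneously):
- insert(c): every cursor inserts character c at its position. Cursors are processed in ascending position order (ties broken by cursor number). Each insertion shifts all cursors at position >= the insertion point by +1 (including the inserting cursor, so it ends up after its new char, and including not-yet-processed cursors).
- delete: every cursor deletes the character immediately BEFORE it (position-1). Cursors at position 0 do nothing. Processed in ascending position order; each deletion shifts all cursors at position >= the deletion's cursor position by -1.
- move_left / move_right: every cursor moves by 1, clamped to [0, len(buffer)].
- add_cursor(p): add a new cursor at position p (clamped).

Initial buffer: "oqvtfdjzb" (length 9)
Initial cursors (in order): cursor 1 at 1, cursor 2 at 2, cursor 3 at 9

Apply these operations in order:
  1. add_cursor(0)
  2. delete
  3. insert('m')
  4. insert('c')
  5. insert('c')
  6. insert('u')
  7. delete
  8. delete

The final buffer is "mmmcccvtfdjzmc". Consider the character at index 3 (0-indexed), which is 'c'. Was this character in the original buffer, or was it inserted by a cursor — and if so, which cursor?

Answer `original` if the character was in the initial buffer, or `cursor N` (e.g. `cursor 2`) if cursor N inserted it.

Answer: cursor 1

Derivation:
After op 1 (add_cursor(0)): buffer="oqvtfdjzb" (len 9), cursors c4@0 c1@1 c2@2 c3@9, authorship .........
After op 2 (delete): buffer="vtfdjz" (len 6), cursors c1@0 c2@0 c4@0 c3@6, authorship ......
After op 3 (insert('m')): buffer="mmmvtfdjzm" (len 10), cursors c1@3 c2@3 c4@3 c3@10, authorship 124......3
After op 4 (insert('c')): buffer="mmmcccvtfdjzmc" (len 14), cursors c1@6 c2@6 c4@6 c3@14, authorship 124124......33
After op 5 (insert('c')): buffer="mmmccccccvtfdjzmcc" (len 18), cursors c1@9 c2@9 c4@9 c3@18, authorship 124124124......333
After op 6 (insert('u')): buffer="mmmccccccuuuvtfdjzmccu" (len 22), cursors c1@12 c2@12 c4@12 c3@22, authorship 124124124124......3333
After op 7 (delete): buffer="mmmccccccvtfdjzmcc" (len 18), cursors c1@9 c2@9 c4@9 c3@18, authorship 124124124......333
After op 8 (delete): buffer="mmmcccvtfdjzmc" (len 14), cursors c1@6 c2@6 c4@6 c3@14, authorship 124124......33
Authorship (.=original, N=cursor N): 1 2 4 1 2 4 . . . . . . 3 3
Index 3: author = 1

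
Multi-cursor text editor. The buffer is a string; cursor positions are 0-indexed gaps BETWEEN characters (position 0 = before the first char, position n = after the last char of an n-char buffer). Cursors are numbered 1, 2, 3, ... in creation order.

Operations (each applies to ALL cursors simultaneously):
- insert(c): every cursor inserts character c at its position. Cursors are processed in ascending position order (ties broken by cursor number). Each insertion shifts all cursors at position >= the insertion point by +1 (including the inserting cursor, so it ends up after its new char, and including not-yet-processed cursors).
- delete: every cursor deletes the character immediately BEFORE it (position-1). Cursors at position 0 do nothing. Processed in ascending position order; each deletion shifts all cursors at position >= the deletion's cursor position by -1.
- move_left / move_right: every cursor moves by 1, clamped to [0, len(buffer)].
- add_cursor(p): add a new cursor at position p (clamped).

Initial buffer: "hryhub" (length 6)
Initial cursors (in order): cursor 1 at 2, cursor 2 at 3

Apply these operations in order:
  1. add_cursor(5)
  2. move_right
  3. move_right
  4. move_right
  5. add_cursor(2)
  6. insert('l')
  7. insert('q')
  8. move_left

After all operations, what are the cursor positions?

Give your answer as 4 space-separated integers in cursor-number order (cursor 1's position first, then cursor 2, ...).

Answer: 8 13 13 3

Derivation:
After op 1 (add_cursor(5)): buffer="hryhub" (len 6), cursors c1@2 c2@3 c3@5, authorship ......
After op 2 (move_right): buffer="hryhub" (len 6), cursors c1@3 c2@4 c3@6, authorship ......
After op 3 (move_right): buffer="hryhub" (len 6), cursors c1@4 c2@5 c3@6, authorship ......
After op 4 (move_right): buffer="hryhub" (len 6), cursors c1@5 c2@6 c3@6, authorship ......
After op 5 (add_cursor(2)): buffer="hryhub" (len 6), cursors c4@2 c1@5 c2@6 c3@6, authorship ......
After op 6 (insert('l')): buffer="hrlyhulbll" (len 10), cursors c4@3 c1@7 c2@10 c3@10, authorship ..4...1.23
After op 7 (insert('q')): buffer="hrlqyhulqbllqq" (len 14), cursors c4@4 c1@9 c2@14 c3@14, authorship ..44...11.2323
After op 8 (move_left): buffer="hrlqyhulqbllqq" (len 14), cursors c4@3 c1@8 c2@13 c3@13, authorship ..44...11.2323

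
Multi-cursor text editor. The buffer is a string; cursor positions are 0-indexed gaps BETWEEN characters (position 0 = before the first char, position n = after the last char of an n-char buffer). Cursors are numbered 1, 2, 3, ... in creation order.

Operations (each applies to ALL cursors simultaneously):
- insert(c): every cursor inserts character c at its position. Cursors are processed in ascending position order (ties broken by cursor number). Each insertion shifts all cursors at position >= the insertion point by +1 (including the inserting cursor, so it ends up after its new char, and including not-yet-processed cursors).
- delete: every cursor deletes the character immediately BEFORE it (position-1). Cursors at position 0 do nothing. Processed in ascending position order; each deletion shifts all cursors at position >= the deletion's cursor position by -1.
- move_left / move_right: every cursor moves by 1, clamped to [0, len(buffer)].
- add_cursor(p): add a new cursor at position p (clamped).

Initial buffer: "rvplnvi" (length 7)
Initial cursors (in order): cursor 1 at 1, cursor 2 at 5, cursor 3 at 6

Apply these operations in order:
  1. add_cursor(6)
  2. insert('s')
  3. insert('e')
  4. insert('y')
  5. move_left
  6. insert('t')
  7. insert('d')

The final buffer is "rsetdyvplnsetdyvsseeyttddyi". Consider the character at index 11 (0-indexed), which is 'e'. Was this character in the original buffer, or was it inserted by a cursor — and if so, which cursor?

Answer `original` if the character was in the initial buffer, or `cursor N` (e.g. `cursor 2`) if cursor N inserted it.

Answer: cursor 2

Derivation:
After op 1 (add_cursor(6)): buffer="rvplnvi" (len 7), cursors c1@1 c2@5 c3@6 c4@6, authorship .......
After op 2 (insert('s')): buffer="rsvplnsvssi" (len 11), cursors c1@2 c2@7 c3@10 c4@10, authorship .1....2.34.
After op 3 (insert('e')): buffer="rsevplnsevsseei" (len 15), cursors c1@3 c2@9 c3@14 c4@14, authorship .11....22.3434.
After op 4 (insert('y')): buffer="rseyvplnseyvsseeyyi" (len 19), cursors c1@4 c2@11 c3@18 c4@18, authorship .111....222.343434.
After op 5 (move_left): buffer="rseyvplnseyvsseeyyi" (len 19), cursors c1@3 c2@10 c3@17 c4@17, authorship .111....222.343434.
After op 6 (insert('t')): buffer="rsetyvplnsetyvsseeyttyi" (len 23), cursors c1@4 c2@12 c3@21 c4@21, authorship .1111....2222.34343344.
After op 7 (insert('d')): buffer="rsetdyvplnsetdyvsseeyttddyi" (len 27), cursors c1@5 c2@14 c3@25 c4@25, authorship .11111....22222.3434334344.
Authorship (.=original, N=cursor N): . 1 1 1 1 1 . . . . 2 2 2 2 2 . 3 4 3 4 3 3 4 3 4 4 .
Index 11: author = 2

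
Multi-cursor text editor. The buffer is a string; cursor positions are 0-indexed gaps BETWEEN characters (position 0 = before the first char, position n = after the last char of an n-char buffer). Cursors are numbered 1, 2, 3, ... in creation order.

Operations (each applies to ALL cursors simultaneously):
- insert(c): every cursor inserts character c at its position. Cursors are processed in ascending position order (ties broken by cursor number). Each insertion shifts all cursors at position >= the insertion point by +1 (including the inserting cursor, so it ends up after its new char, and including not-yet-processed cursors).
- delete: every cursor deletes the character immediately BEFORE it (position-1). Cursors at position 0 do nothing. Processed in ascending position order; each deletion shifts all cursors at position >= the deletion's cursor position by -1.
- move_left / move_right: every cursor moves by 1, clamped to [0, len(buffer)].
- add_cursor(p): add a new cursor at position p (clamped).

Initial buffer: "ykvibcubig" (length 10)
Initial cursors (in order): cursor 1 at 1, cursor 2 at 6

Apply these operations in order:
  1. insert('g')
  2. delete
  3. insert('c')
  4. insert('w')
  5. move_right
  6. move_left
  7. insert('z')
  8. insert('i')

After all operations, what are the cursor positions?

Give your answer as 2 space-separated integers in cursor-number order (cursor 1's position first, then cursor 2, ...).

Answer: 5 14

Derivation:
After op 1 (insert('g')): buffer="ygkvibcgubig" (len 12), cursors c1@2 c2@8, authorship .1.....2....
After op 2 (delete): buffer="ykvibcubig" (len 10), cursors c1@1 c2@6, authorship ..........
After op 3 (insert('c')): buffer="yckvibccubig" (len 12), cursors c1@2 c2@8, authorship .1.....2....
After op 4 (insert('w')): buffer="ycwkvibccwubig" (len 14), cursors c1@3 c2@10, authorship .11.....22....
After op 5 (move_right): buffer="ycwkvibccwubig" (len 14), cursors c1@4 c2@11, authorship .11.....22....
After op 6 (move_left): buffer="ycwkvibccwubig" (len 14), cursors c1@3 c2@10, authorship .11.....22....
After op 7 (insert('z')): buffer="ycwzkvibccwzubig" (len 16), cursors c1@4 c2@12, authorship .111.....222....
After op 8 (insert('i')): buffer="ycwzikvibccwziubig" (len 18), cursors c1@5 c2@14, authorship .1111.....2222....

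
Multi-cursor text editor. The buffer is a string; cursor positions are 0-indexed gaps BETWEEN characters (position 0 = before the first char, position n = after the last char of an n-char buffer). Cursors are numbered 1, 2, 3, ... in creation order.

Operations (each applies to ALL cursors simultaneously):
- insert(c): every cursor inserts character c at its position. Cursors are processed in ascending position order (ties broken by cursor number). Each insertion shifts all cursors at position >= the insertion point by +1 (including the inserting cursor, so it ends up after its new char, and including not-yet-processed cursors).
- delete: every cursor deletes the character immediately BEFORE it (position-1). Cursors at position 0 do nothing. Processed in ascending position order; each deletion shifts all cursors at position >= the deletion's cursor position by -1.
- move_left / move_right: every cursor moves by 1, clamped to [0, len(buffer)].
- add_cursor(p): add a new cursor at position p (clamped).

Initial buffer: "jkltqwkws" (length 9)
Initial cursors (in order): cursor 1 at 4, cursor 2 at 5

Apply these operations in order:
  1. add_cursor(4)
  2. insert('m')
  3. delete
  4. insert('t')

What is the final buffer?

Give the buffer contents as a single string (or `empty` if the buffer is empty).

After op 1 (add_cursor(4)): buffer="jkltqwkws" (len 9), cursors c1@4 c3@4 c2@5, authorship .........
After op 2 (insert('m')): buffer="jkltmmqmwkws" (len 12), cursors c1@6 c3@6 c2@8, authorship ....13.2....
After op 3 (delete): buffer="jkltqwkws" (len 9), cursors c1@4 c3@4 c2@5, authorship .........
After op 4 (insert('t')): buffer="jkltttqtwkws" (len 12), cursors c1@6 c3@6 c2@8, authorship ....13.2....

Answer: jkltttqtwkws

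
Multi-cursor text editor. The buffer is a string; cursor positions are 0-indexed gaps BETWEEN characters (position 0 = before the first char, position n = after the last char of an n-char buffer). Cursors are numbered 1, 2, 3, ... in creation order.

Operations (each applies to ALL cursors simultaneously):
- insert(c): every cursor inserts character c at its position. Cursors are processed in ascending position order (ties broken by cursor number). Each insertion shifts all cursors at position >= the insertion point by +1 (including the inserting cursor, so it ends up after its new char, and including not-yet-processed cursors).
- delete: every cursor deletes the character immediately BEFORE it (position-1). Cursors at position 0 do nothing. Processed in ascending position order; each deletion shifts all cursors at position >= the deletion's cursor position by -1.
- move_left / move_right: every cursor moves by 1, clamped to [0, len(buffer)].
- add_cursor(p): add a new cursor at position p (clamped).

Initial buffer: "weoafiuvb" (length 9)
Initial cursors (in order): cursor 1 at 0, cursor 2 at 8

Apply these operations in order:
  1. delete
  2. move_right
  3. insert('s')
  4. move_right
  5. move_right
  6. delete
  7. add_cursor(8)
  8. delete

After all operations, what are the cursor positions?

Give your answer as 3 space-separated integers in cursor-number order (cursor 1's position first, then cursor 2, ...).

Answer: 2 5 5

Derivation:
After op 1 (delete): buffer="weoafiub" (len 8), cursors c1@0 c2@7, authorship ........
After op 2 (move_right): buffer="weoafiub" (len 8), cursors c1@1 c2@8, authorship ........
After op 3 (insert('s')): buffer="wseoafiubs" (len 10), cursors c1@2 c2@10, authorship .1.......2
After op 4 (move_right): buffer="wseoafiubs" (len 10), cursors c1@3 c2@10, authorship .1.......2
After op 5 (move_right): buffer="wseoafiubs" (len 10), cursors c1@4 c2@10, authorship .1.......2
After op 6 (delete): buffer="wseafiub" (len 8), cursors c1@3 c2@8, authorship .1......
After op 7 (add_cursor(8)): buffer="wseafiub" (len 8), cursors c1@3 c2@8 c3@8, authorship .1......
After op 8 (delete): buffer="wsafi" (len 5), cursors c1@2 c2@5 c3@5, authorship .1...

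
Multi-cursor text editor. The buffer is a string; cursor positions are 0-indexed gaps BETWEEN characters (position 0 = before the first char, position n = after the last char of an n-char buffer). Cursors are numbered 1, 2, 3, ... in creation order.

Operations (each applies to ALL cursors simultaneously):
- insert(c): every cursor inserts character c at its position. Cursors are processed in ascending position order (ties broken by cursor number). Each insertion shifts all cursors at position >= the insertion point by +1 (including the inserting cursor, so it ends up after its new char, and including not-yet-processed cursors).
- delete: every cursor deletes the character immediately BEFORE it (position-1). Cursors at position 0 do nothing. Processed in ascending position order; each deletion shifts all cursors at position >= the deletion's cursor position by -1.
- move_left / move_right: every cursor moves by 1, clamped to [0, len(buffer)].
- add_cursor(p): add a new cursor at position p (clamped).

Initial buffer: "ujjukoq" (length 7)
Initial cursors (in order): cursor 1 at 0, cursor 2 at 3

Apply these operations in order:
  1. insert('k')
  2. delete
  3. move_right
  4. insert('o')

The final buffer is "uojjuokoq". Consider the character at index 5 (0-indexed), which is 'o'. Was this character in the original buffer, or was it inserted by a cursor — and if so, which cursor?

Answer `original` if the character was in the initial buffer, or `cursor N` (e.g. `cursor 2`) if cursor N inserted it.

Answer: cursor 2

Derivation:
After op 1 (insert('k')): buffer="kujjkukoq" (len 9), cursors c1@1 c2@5, authorship 1...2....
After op 2 (delete): buffer="ujjukoq" (len 7), cursors c1@0 c2@3, authorship .......
After op 3 (move_right): buffer="ujjukoq" (len 7), cursors c1@1 c2@4, authorship .......
After op 4 (insert('o')): buffer="uojjuokoq" (len 9), cursors c1@2 c2@6, authorship .1...2...
Authorship (.=original, N=cursor N): . 1 . . . 2 . . .
Index 5: author = 2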